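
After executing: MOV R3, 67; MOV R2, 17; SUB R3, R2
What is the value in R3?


Register state trace:
  MOV R3, 67  → R3 = 67
  MOV R2, 17  → R2 = 17
  SUB R3, R2  → R3 = 67 - 17 = 50
Final: R3 = 50

50


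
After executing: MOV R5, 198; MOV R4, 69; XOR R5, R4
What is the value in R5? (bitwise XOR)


Register state trace:
  MOV R5, 198  → R5 = 198 (0b11000110)
  MOV R4, 69  → R4 = 69 (0b01000101)
  XOR R5, R4  → R5 = 198 XOR 69 = 131 (0b10000011)
Final: R5 = 131

131


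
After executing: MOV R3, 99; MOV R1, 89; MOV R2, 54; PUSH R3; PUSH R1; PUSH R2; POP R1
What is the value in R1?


Stack trace (top is rightmost):
  MOV R3, 99  → R3 = 99
  MOV R1, 89  → R1 = 89
  MOV R2, 54  → R2 = 54
  PUSH R3  → stack: [99]
  PUSH R1  → stack: [99, 89]
  PUSH R2  → stack: [99, 89, 54]
  POP R1  → R1 = 54, stack: [99, 89]
Final: R1 = 54

54


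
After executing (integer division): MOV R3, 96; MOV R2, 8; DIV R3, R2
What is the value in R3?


Register state trace:
  MOV R3, 96  → R3 = 96
  MOV R2, 8  → R2 = 8
  DIV R3, R2  → R3 = 96 // 8 = 12
Final: R3 = 12

12


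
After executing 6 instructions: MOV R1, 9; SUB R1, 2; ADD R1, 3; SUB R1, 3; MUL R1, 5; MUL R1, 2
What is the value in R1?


Register state trace:
  MOV R1, 9  → R1 = 9
  SUB R1, 2  → R1 = 9 - 2 = 7
  ADD R1, 3  → R1 = 7 + 3 = 10
  SUB R1, 3  → R1 = 10 - 3 = 7
  MUL R1, 5  → R1 = 7 * 5 = 35
  MUL R1, 2  → R1 = 35 * 2 = 70
Final: R1 = 70

70


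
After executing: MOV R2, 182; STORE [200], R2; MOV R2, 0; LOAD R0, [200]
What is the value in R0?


Register and memory trace:
  MOV R2, 182  → R2 = 182
  STORE [200], R2  → mem[200] = 182
  MOV R2, 0  → R2 = 0
  LOAD R0, [200]  → R0 = mem[200] = 182
Final: R0 = 182

182


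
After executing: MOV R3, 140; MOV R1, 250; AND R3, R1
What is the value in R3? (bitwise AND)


Register state trace:
  MOV R3, 140  → R3 = 140 (0b10001100)
  MOV R1, 250  → R1 = 250 (0b11111010)
  AND R3, R1  → R3 = 140 AND 250 = 136 (0b10001000)
Final: R3 = 136

136


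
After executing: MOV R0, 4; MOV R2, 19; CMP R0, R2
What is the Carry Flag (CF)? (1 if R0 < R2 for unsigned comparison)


Register state trace:
  MOV R0, 4  → R0 = 4
  MOV R2, 19  → R2 = 19
  CMP R0, R2  → unsigned 4 - 19: borrow occurs
  4 < 19, so CF = 1
CF = 1

1


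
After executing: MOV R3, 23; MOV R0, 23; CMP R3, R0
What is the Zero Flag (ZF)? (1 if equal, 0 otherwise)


Register state trace:
  MOV R3, 23  → R3 = 23
  MOV R0, 23  → R0 = 23
  CMP R3, R0  → computes 23 - 23 = 0
  Result is zero, so values are equal
ZF = 1

1


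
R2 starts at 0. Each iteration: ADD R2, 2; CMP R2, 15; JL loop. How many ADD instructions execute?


Loop trace (R2 starts at 0, target 15, step 2):
  ADD #1: R2 = 0 + 2 = 2  → 2 < 15, loop
  ADD #2: R2 = 2 + 2 = 4  → 4 < 15, loop
  ADD #3: R2 = 4 + 2 = 6  → 6 < 15, loop
  ADD #4: R2 = 6 + 2 = 8  → 8 < 15, loop
  ADD #5: R2 = 8 + 2 = 10  → 10 < 15, loop
  ADD #6: R2 = 10 + 2 = 12  → 12 < 15, loop
  ADD #7: R2 = 12 + 2 = 14  → 14 < 15, loop
  ADD #8: R2 = 14 + 2 = 16  → 16 >= 15, exit
Total ADD instructions: 8

8


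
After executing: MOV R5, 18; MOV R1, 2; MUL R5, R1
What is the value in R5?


Register state trace:
  MOV R5, 18  → R5 = 18
  MOV R1, 2  → R1 = 2
  MUL R5, R1  → R5 = 18 * 2 = 36
Final: R5 = 36

36


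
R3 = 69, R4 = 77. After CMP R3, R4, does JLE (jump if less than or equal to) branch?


Trace:
  R3 = 69, R4 = 77
  CMP R3, R4  → compares 69 vs 77
  JLE checks: is 69 less than or equal to 77?
  69 < 77, so condition is true
Branch taken: Yes

Yes


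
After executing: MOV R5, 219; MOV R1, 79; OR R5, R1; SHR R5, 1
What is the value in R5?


Register state trace:
  MOV R5, 219  → R5 = 219 (0b11011011)
  MOV R1, 79  → R1 = 79 (0b01001111)
  OR R5, R1  → R5 = 219 OR 79 = 223 (0b11011111)
  SHR R5, 1  → R5 = 223 >> 1 = 111
Final: R5 = 111

111


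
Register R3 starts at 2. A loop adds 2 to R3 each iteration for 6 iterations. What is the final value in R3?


Starting value: R3 = 2
  Iter 1: R3 = 2 + 2 = 4
  Iter 2: R3 = 4 + 2 = 6
  Iter 3: R3 = 6 + 2 = 8
  Iter 4: R3 = 8 + 2 = 10
  Iter 5: R3 = 10 + 2 = 12
  Iter 6: R3 = 12 + 2 = 14
Final: R3 = 14

14


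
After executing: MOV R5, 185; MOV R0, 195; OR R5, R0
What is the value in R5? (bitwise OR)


Register state trace:
  MOV R5, 185  → R5 = 185 (0b10111001)
  MOV R0, 195  → R0 = 195 (0b11000011)
  OR R5, R0   → R5 = 185 OR 195 = 251 (0b11111011)
Final: R5 = 251

251


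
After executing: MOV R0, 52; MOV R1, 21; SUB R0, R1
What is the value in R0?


Register state trace:
  MOV R0, 52  → R0 = 52
  MOV R1, 21  → R1 = 21
  SUB R0, R1  → R0 = 52 - 21 = 31
Final: R0 = 31

31


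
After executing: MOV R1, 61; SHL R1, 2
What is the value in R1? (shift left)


Register state trace:
  MOV R1, 61  → R1 = 61
  SHL R1, 2  → R1 = 61 << 2 = 61 * 2^2 = 244
Final: R1 = 244

244


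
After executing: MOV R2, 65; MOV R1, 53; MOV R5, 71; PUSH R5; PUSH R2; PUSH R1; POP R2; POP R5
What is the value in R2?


Stack trace (top is rightmost):
  MOV R2, 65  → R2 = 65
  MOV R1, 53  → R1 = 53
  MOV R5, 71  → R5 = 71
  PUSH R5  → stack: [71]
  PUSH R2  → stack: [71, 65]
  PUSH R1  → stack: [71, 65, 53]
  POP R2  → R2 = 53, stack: [71, 65]
  POP R5  → R5 = 65, stack: [71]
Final: R2 = 53

53


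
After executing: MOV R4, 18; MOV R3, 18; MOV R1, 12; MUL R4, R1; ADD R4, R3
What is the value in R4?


Register state trace:
  MOV R4, 18  → R4 = 18
  MOV R3, 18  → R3 = 18
  MOV R1, 12  → R1 = 12
  MUL R4, R1  → R4 = 18 * 12 = 216
  ADD R4, R3  → R4 = 216 + 18 = 234
Final: R4 = 234

234


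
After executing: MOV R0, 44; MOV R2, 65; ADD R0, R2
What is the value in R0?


Register state trace:
  MOV R0, 44  → R0 = 44
  MOV R2, 65  → R2 = 65
  ADD R0, R2  → R0 = 44 + 65 = 109
Final: R0 = 109

109


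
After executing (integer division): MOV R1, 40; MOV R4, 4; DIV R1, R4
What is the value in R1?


Register state trace:
  MOV R1, 40  → R1 = 40
  MOV R4, 4  → R4 = 4
  DIV R1, R4  → R1 = 40 // 4 = 10
Final: R1 = 10

10


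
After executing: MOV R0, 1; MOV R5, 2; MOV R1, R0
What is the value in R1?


Register state trace:
  MOV R0, 1  → R0 = 1
  MOV R5, 2  → R5 = 2
  MOV R1, R0  → R1 = 1
Final: R1 = 1

1


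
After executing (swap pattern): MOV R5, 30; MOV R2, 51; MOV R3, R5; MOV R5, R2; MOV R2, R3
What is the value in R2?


Register state trace (swap pattern):
  MOV R5, 30  → R5 = 30
  MOV R2, 51  → R2 = 51
  MOV R3, R5  → R3 = 30  (save R5)
  MOV R5, R2  → R5 = 51  (R5 gets R2's value)
  MOV R2, R3  → R2 = 30  (R2 gets saved value)
Final: R2 = 30

30


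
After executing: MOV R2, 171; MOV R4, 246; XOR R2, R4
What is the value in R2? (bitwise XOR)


Register state trace:
  MOV R2, 171  → R2 = 171 (0b10101011)
  MOV R4, 246  → R4 = 246 (0b11110110)
  XOR R2, R4  → R2 = 171 XOR 246 = 93 (0b01011101)
Final: R2 = 93

93


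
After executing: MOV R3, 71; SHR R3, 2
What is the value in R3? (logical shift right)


Register state trace:
  MOV R3, 71  → R3 = 71
  SHR R3, 2  → R3 = 71 >> 2 = 71 // 2^2 = 17
Final: R3 = 17

17


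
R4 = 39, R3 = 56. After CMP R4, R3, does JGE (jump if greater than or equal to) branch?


Trace:
  R4 = 39, R3 = 56
  CMP R4, R3  → compares 39 vs 56
  JGE checks: is 39 greater than or equal to 56?
  39 < 56, so condition is false
Branch taken: No

No


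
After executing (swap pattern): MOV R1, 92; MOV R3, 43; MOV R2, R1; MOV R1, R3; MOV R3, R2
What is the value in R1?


Register state trace (swap pattern):
  MOV R1, 92  → R1 = 92
  MOV R3, 43  → R3 = 43
  MOV R2, R1  → R2 = 92  (save R1)
  MOV R1, R3  → R1 = 43  (R1 gets R3's value)
  MOV R3, R2  → R3 = 92  (R3 gets saved value)
Final: R1 = 43

43


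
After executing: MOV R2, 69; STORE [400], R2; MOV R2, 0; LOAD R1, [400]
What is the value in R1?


Register and memory trace:
  MOV R2, 69  → R2 = 69
  STORE [400], R2  → mem[400] = 69
  MOV R2, 0  → R2 = 0
  LOAD R1, [400]  → R1 = mem[400] = 69
Final: R1 = 69

69


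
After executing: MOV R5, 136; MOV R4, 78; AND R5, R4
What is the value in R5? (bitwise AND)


Register state trace:
  MOV R5, 136  → R5 = 136 (0b10001000)
  MOV R4, 78  → R4 = 78 (0b01001110)
  AND R5, R4  → R5 = 136 AND 78 = 8 (0b00001000)
Final: R5 = 8

8


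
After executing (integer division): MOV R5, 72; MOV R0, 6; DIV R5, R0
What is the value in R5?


Register state trace:
  MOV R5, 72  → R5 = 72
  MOV R0, 6  → R0 = 6
  DIV R5, R0  → R5 = 72 // 6 = 12
Final: R5 = 12

12


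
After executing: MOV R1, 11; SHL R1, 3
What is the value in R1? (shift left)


Register state trace:
  MOV R1, 11  → R1 = 11
  SHL R1, 3  → R1 = 11 << 3 = 11 * 2^3 = 88
Final: R1 = 88

88


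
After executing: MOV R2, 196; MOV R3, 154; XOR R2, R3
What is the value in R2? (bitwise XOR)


Register state trace:
  MOV R2, 196  → R2 = 196 (0b11000100)
  MOV R3, 154  → R3 = 154 (0b10011010)
  XOR R2, R3  → R2 = 196 XOR 154 = 94 (0b01011110)
Final: R2 = 94

94


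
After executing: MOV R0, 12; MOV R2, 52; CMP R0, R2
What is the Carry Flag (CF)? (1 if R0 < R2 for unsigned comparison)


Register state trace:
  MOV R0, 12  → R0 = 12
  MOV R2, 52  → R2 = 52
  CMP R0, R2  → unsigned 12 - 52: borrow occurs
  12 < 52, so CF = 1
CF = 1

1


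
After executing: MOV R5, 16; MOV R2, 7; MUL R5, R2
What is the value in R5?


Register state trace:
  MOV R5, 16  → R5 = 16
  MOV R2, 7  → R2 = 7
  MUL R5, R2  → R5 = 16 * 7 = 112
Final: R5 = 112

112


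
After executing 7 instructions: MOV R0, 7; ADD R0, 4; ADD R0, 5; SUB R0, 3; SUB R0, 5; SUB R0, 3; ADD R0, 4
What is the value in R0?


Register state trace:
  MOV R0, 7  → R0 = 7
  ADD R0, 4  → R0 = 7 + 4 = 11
  ADD R0, 5  → R0 = 11 + 5 = 16
  SUB R0, 3  → R0 = 16 - 3 = 13
  SUB R0, 5  → R0 = 13 - 5 = 8
  SUB R0, 3  → R0 = 8 - 3 = 5
  ADD R0, 4  → R0 = 5 + 4 = 9
Final: R0 = 9

9


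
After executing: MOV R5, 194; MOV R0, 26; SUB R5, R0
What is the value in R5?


Register state trace:
  MOV R5, 194  → R5 = 194
  MOV R0, 26  → R0 = 26
  SUB R5, R0  → R5 = 194 - 26 = 168
Final: R5 = 168

168


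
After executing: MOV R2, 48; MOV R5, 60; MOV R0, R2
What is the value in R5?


Register state trace:
  MOV R2, 48  → R2 = 48
  MOV R5, 60  → R5 = 60
  MOV R0, R2  → R0 = 48
Final: R5 = 60

60


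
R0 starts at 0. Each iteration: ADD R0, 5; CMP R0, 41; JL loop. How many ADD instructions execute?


Loop trace (R0 starts at 0, target 41, step 5):
  ADD #1: R0 = 0 + 5 = 5  → 5 < 41, loop
  ADD #2: R0 = 5 + 5 = 10  → 10 < 41, loop
  ADD #3: R0 = 10 + 5 = 15  → 15 < 41, loop
  ADD #4: R0 = 15 + 5 = 20  → 20 < 41, loop
  ADD #5: R0 = 20 + 5 = 25  → 25 < 41, loop
  ADD #6: R0 = 25 + 5 = 30  → 30 < 41, loop
  ADD #7: R0 = 30 + 5 = 35  → 35 < 41, loop
  ADD #8: R0 = 35 + 5 = 40  → 40 < 41, loop
  ADD #9: R0 = 40 + 5 = 45  → 45 >= 41, exit
Total ADD instructions: 9

9


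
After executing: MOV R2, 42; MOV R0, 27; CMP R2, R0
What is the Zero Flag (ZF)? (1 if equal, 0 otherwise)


Register state trace:
  MOV R2, 42  → R2 = 42
  MOV R0, 27  → R0 = 27
  CMP R2, R0  → computes 42 - 27 = 15
  Result is nonzero, so values are not equal
ZF = 0

0


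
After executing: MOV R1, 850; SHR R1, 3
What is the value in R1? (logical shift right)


Register state trace:
  MOV R1, 850  → R1 = 850
  SHR R1, 3  → R1 = 850 >> 3 = 850 // 2^3 = 106
Final: R1 = 106

106


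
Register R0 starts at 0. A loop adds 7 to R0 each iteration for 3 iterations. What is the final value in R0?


Starting value: R0 = 0
  Iter 1: R0 = 0 + 7 = 7
  Iter 2: R0 = 7 + 7 = 14
  Iter 3: R0 = 14 + 7 = 21
Final: R0 = 21

21


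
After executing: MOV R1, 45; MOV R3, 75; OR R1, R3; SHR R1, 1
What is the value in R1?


Register state trace:
  MOV R1, 45  → R1 = 45 (0b00101101)
  MOV R3, 75  → R3 = 75 (0b01001011)
  OR R1, R3  → R1 = 45 OR 75 = 111 (0b01101111)
  SHR R1, 1  → R1 = 111 >> 1 = 55
Final: R1 = 55

55


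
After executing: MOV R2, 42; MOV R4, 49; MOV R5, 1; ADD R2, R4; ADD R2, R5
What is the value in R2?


Register state trace:
  MOV R2, 42  → R2 = 42
  MOV R4, 49  → R4 = 49
  MOV R5, 1  → R5 = 1
  ADD R2, R4  → R2 = 42 + 49 = 91
  ADD R2, R5  → R2 = 91 + 1 = 92
Final: R2 = 92

92


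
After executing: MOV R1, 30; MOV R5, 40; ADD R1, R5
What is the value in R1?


Register state trace:
  MOV R1, 30  → R1 = 30
  MOV R5, 40  → R5 = 40
  ADD R1, R5  → R1 = 30 + 40 = 70
Final: R1 = 70

70


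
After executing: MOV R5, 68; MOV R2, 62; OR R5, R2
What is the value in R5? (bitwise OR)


Register state trace:
  MOV R5, 68  → R5 = 68 (0b01000100)
  MOV R2, 62  → R2 = 62 (0b00111110)
  OR R5, R2   → R5 = 68 OR 62 = 126 (0b01111110)
Final: R5 = 126

126


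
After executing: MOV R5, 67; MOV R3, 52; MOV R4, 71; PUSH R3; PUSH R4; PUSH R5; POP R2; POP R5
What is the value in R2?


Stack trace (top is rightmost):
  MOV R5, 67  → R5 = 67
  MOV R3, 52  → R3 = 52
  MOV R4, 71  → R4 = 71
  PUSH R3  → stack: [52]
  PUSH R4  → stack: [52, 71]
  PUSH R5  → stack: [52, 71, 67]
  POP R2  → R2 = 67, stack: [52, 71]
  POP R5  → R5 = 71, stack: [52]
Final: R2 = 67

67


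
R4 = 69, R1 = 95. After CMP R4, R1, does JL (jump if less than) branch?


Trace:
  R4 = 69, R1 = 95
  CMP R4, R1  → compares 69 vs 95
  JL checks: is 69 less than 95?
  69 < 95, so condition is true
Branch taken: Yes

Yes


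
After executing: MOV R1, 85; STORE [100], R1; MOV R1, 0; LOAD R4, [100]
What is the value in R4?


Register and memory trace:
  MOV R1, 85  → R1 = 85
  STORE [100], R1  → mem[100] = 85
  MOV R1, 0  → R1 = 0
  LOAD R4, [100]  → R4 = mem[100] = 85
Final: R4 = 85

85


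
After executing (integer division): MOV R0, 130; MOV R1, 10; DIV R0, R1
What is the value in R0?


Register state trace:
  MOV R0, 130  → R0 = 130
  MOV R1, 10  → R1 = 10
  DIV R0, R1  → R0 = 130 // 10 = 13
Final: R0 = 13

13


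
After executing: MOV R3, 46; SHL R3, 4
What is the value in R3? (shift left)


Register state trace:
  MOV R3, 46  → R3 = 46
  SHL R3, 4  → R3 = 46 << 4 = 46 * 2^4 = 736
Final: R3 = 736

736


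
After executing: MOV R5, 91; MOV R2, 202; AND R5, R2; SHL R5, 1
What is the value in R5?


Register state trace:
  MOV R5, 91  → R5 = 91 (0b01011011)
  MOV R2, 202  → R2 = 202 (0b11001010)
  AND R5, R2  → R5 = 91 AND 202 = 74 (0b01001010)
  SHL R5, 1  → R5 = 74 << 1 = 148
Final: R5 = 148

148


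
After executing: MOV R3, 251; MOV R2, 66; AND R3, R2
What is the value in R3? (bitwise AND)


Register state trace:
  MOV R3, 251  → R3 = 251 (0b11111011)
  MOV R2, 66  → R2 = 66 (0b01000010)
  AND R3, R2  → R3 = 251 AND 66 = 66 (0b01000010)
Final: R3 = 66

66


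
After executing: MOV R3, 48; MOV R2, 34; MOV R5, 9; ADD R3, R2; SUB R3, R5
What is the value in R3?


Register state trace:
  MOV R3, 48  → R3 = 48
  MOV R2, 34  → R2 = 34
  MOV R5, 9  → R5 = 9
  ADD R3, R2  → R3 = 48 + 34 = 82
  SUB R3, R5  → R3 = 82 - 9 = 73
Final: R3 = 73

73


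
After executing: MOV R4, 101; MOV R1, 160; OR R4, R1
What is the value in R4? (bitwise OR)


Register state trace:
  MOV R4, 101  → R4 = 101 (0b01100101)
  MOV R1, 160  → R1 = 160 (0b10100000)
  OR R4, R1   → R4 = 101 OR 160 = 229 (0b11100101)
Final: R4 = 229

229


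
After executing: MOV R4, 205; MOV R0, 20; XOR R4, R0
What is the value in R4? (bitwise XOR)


Register state trace:
  MOV R4, 205  → R4 = 205 (0b11001101)
  MOV R0, 20  → R0 = 20 (0b00010100)
  XOR R4, R0  → R4 = 205 XOR 20 = 217 (0b11011001)
Final: R4 = 217

217


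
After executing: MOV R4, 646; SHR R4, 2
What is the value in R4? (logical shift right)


Register state trace:
  MOV R4, 646  → R4 = 646
  SHR R4, 2  → R4 = 646 >> 2 = 646 // 2^2 = 161
Final: R4 = 161

161


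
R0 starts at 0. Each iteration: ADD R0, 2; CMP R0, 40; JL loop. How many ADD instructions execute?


Loop trace (R0 starts at 0, target 40, step 2):
  ADD #1: R0 = 0 + 2 = 2  → 2 < 40, loop
  ADD #2: R0 = 2 + 2 = 4  → 4 < 40, loop
  ADD #3: R0 = 4 + 2 = 6  → 6 < 40, loop
  ADD #4: R0 = 6 + 2 = 8  → 8 < 40, loop
  ADD #5: R0 = 8 + 2 = 10  → 10 < 40, loop
  ADD #6: R0 = 10 + 2 = 12  → 12 < 40, loop
  ADD #7: R0 = 12 + 2 = 14  → 14 < 40, loop
  ADD #8: R0 = 14 + 2 = 16  → 16 < 40, loop
  ADD #9: R0 = 16 + 2 = 18  → 18 < 40, loop
  ADD #10: R0 = 18 + 2 = 20  → 20 < 40, loop
  ADD #11: R0 = 20 + 2 = 22  → 22 < 40, loop
  ADD #12: R0 = 22 + 2 = 24  → 24 < 40, loop
  ADD #13: R0 = 24 + 2 = 26  → 26 < 40, loop
  ADD #14: R0 = 26 + 2 = 28  → 28 < 40, loop
  ADD #15: R0 = 28 + 2 = 30  → 30 < 40, loop
  ADD #16: R0 = 30 + 2 = 32  → 32 < 40, loop
  ADD #17: R0 = 32 + 2 = 34  → 34 < 40, loop
  ADD #18: R0 = 34 + 2 = 36  → 36 < 40, loop
  ADD #19: R0 = 36 + 2 = 38  → 38 < 40, loop
  ADD #20: R0 = 38 + 2 = 40  → 40 >= 40, exit
Total ADD instructions: 20

20


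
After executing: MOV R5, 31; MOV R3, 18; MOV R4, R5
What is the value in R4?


Register state trace:
  MOV R5, 31  → R5 = 31
  MOV R3, 18  → R3 = 18
  MOV R4, R5  → R4 = 31
Final: R4 = 31

31


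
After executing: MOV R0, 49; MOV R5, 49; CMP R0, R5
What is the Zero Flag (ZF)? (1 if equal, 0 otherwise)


Register state trace:
  MOV R0, 49  → R0 = 49
  MOV R5, 49  → R5 = 49
  CMP R0, R5  → computes 49 - 49 = 0
  Result is zero, so values are equal
ZF = 1

1


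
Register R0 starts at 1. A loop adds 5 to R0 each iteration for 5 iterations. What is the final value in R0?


Starting value: R0 = 1
  Iter 1: R0 = 1 + 5 = 6
  Iter 2: R0 = 6 + 5 = 11
  Iter 3: R0 = 11 + 5 = 16
  Iter 4: R0 = 16 + 5 = 21
  Iter 5: R0 = 21 + 5 = 26
Final: R0 = 26

26


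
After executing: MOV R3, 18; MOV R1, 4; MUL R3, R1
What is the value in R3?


Register state trace:
  MOV R3, 18  → R3 = 18
  MOV R1, 4  → R1 = 4
  MUL R3, R1  → R3 = 18 * 4 = 72
Final: R3 = 72

72


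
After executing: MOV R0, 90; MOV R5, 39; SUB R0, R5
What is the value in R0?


Register state trace:
  MOV R0, 90  → R0 = 90
  MOV R5, 39  → R5 = 39
  SUB R0, R5  → R0 = 90 - 39 = 51
Final: R0 = 51

51


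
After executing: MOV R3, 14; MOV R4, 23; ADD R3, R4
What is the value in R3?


Register state trace:
  MOV R3, 14  → R3 = 14
  MOV R4, 23  → R4 = 23
  ADD R3, R4  → R3 = 14 + 23 = 37
Final: R3 = 37

37


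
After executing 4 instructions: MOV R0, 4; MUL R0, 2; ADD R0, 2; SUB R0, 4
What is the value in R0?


Register state trace:
  MOV R0, 4  → R0 = 4
  MUL R0, 2  → R0 = 4 * 2 = 8
  ADD R0, 2  → R0 = 8 + 2 = 10
  SUB R0, 4  → R0 = 10 - 4 = 6
Final: R0 = 6

6


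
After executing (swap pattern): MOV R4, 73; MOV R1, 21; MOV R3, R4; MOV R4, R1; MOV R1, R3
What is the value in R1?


Register state trace (swap pattern):
  MOV R4, 73  → R4 = 73
  MOV R1, 21  → R1 = 21
  MOV R3, R4  → R3 = 73  (save R4)
  MOV R4, R1  → R4 = 21  (R4 gets R1's value)
  MOV R1, R3  → R1 = 73  (R1 gets saved value)
Final: R1 = 73

73


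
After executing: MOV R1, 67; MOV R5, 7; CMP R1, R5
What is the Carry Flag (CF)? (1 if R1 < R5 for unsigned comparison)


Register state trace:
  MOV R1, 67  → R1 = 67
  MOV R5, 7  → R5 = 7
  CMP R1, R5  → unsigned 67 - 7: no borrow
  67 >= 7, so CF = 0
CF = 0

0


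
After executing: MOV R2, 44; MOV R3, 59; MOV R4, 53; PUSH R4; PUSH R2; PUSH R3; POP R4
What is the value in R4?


Stack trace (top is rightmost):
  MOV R2, 44  → R2 = 44
  MOV R3, 59  → R3 = 59
  MOV R4, 53  → R4 = 53
  PUSH R4  → stack: [53]
  PUSH R2  → stack: [53, 44]
  PUSH R3  → stack: [53, 44, 59]
  POP R4  → R4 = 59, stack: [53, 44]
Final: R4 = 59

59


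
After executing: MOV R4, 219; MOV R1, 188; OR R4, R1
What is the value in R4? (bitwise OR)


Register state trace:
  MOV R4, 219  → R4 = 219 (0b11011011)
  MOV R1, 188  → R1 = 188 (0b10111100)
  OR R4, R1   → R4 = 219 OR 188 = 255 (0b11111111)
Final: R4 = 255

255


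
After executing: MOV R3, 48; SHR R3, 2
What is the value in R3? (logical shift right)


Register state trace:
  MOV R3, 48  → R3 = 48
  SHR R3, 2  → R3 = 48 >> 2 = 48 // 2^2 = 12
Final: R3 = 12

12


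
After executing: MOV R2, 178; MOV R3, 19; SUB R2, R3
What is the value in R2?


Register state trace:
  MOV R2, 178  → R2 = 178
  MOV R3, 19  → R3 = 19
  SUB R2, R3  → R2 = 178 - 19 = 159
Final: R2 = 159

159


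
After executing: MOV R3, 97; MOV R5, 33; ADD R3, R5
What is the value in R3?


Register state trace:
  MOV R3, 97  → R3 = 97
  MOV R5, 33  → R5 = 33
  ADD R3, R5  → R3 = 97 + 33 = 130
Final: R3 = 130

130


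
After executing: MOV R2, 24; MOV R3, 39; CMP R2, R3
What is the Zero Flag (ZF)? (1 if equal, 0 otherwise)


Register state trace:
  MOV R2, 24  → R2 = 24
  MOV R3, 39  → R3 = 39
  CMP R2, R3  → computes 24 - 39 = -15
  Result is nonzero, so values are not equal
ZF = 0

0


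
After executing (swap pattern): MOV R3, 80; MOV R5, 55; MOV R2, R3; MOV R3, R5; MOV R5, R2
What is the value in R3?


Register state trace (swap pattern):
  MOV R3, 80  → R3 = 80
  MOV R5, 55  → R5 = 55
  MOV R2, R3  → R2 = 80  (save R3)
  MOV R3, R5  → R3 = 55  (R3 gets R5's value)
  MOV R5, R2  → R5 = 80  (R5 gets saved value)
Final: R3 = 55

55


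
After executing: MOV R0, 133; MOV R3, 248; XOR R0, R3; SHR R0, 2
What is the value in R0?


Register state trace:
  MOV R0, 133  → R0 = 133 (0b10000101)
  MOV R3, 248  → R3 = 248 (0b11111000)
  XOR R0, R3  → R0 = 133 XOR 248 = 125 (0b01111101)
  SHR R0, 2  → R0 = 125 >> 2 = 31
Final: R0 = 31

31


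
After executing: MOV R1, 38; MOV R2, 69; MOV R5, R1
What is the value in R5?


Register state trace:
  MOV R1, 38  → R1 = 38
  MOV R2, 69  → R2 = 69
  MOV R5, R1  → R5 = 38
Final: R5 = 38

38


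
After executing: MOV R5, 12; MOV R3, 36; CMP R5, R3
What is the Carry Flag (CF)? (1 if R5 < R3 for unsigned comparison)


Register state trace:
  MOV R5, 12  → R5 = 12
  MOV R3, 36  → R3 = 36
  CMP R5, R3  → unsigned 12 - 36: borrow occurs
  12 < 36, so CF = 1
CF = 1

1


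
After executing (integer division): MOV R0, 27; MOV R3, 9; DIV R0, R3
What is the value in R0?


Register state trace:
  MOV R0, 27  → R0 = 27
  MOV R3, 9  → R3 = 9
  DIV R0, R3  → R0 = 27 // 9 = 3
Final: R0 = 3

3


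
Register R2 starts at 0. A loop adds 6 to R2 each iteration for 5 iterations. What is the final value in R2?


Starting value: R2 = 0
  Iter 1: R2 = 0 + 6 = 6
  Iter 2: R2 = 6 + 6 = 12
  Iter 3: R2 = 12 + 6 = 18
  Iter 4: R2 = 18 + 6 = 24
  Iter 5: R2 = 24 + 6 = 30
Final: R2 = 30

30


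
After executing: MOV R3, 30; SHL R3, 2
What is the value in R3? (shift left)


Register state trace:
  MOV R3, 30  → R3 = 30
  SHL R3, 2  → R3 = 30 << 2 = 30 * 2^2 = 120
Final: R3 = 120

120


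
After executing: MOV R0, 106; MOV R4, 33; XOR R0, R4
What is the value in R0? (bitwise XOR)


Register state trace:
  MOV R0, 106  → R0 = 106 (0b01101010)
  MOV R4, 33  → R4 = 33 (0b00100001)
  XOR R0, R4  → R0 = 106 XOR 33 = 75 (0b01001011)
Final: R0 = 75

75


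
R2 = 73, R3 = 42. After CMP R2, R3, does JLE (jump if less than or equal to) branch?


Trace:
  R2 = 73, R3 = 42
  CMP R2, R3  → compares 73 vs 42
  JLE checks: is 73 less than or equal to 42?
  73 > 42, so condition is false
Branch taken: No

No


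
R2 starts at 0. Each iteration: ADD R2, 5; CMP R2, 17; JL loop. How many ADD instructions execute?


Loop trace (R2 starts at 0, target 17, step 5):
  ADD #1: R2 = 0 + 5 = 5  → 5 < 17, loop
  ADD #2: R2 = 5 + 5 = 10  → 10 < 17, loop
  ADD #3: R2 = 10 + 5 = 15  → 15 < 17, loop
  ADD #4: R2 = 15 + 5 = 20  → 20 >= 17, exit
Total ADD instructions: 4

4


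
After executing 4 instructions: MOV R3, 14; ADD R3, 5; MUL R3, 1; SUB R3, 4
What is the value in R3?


Register state trace:
  MOV R3, 14  → R3 = 14
  ADD R3, 5  → R3 = 14 + 5 = 19
  MUL R3, 1  → R3 = 19 * 1 = 19
  SUB R3, 4  → R3 = 19 - 4 = 15
Final: R3 = 15

15


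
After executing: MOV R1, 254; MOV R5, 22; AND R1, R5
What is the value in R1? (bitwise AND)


Register state trace:
  MOV R1, 254  → R1 = 254 (0b11111110)
  MOV R5, 22  → R5 = 22 (0b00010110)
  AND R1, R5  → R1 = 254 AND 22 = 22 (0b00010110)
Final: R1 = 22

22


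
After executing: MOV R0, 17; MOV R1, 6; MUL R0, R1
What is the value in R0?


Register state trace:
  MOV R0, 17  → R0 = 17
  MOV R1, 6  → R1 = 6
  MUL R0, R1  → R0 = 17 * 6 = 102
Final: R0 = 102

102


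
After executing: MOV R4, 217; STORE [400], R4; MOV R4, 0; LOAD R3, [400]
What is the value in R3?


Register and memory trace:
  MOV R4, 217  → R4 = 217
  STORE [400], R4  → mem[400] = 217
  MOV R4, 0  → R4 = 0
  LOAD R3, [400]  → R3 = mem[400] = 217
Final: R3 = 217

217


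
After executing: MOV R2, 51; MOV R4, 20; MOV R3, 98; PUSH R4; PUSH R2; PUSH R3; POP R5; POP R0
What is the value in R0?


Stack trace (top is rightmost):
  MOV R2, 51  → R2 = 51
  MOV R4, 20  → R4 = 20
  MOV R3, 98  → R3 = 98
  PUSH R4  → stack: [20]
  PUSH R2  → stack: [20, 51]
  PUSH R3  → stack: [20, 51, 98]
  POP R5  → R5 = 98, stack: [20, 51]
  POP R0  → R0 = 51, stack: [20]
Final: R0 = 51

51


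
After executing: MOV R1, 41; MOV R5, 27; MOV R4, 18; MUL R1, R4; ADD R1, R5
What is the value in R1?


Register state trace:
  MOV R1, 41  → R1 = 41
  MOV R5, 27  → R5 = 27
  MOV R4, 18  → R4 = 18
  MUL R1, R4  → R1 = 41 * 18 = 738
  ADD R1, R5  → R1 = 738 + 27 = 765
Final: R1 = 765

765


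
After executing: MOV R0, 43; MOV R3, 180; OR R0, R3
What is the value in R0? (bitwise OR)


Register state trace:
  MOV R0, 43  → R0 = 43 (0b00101011)
  MOV R3, 180  → R3 = 180 (0b10110100)
  OR R0, R3   → R0 = 43 OR 180 = 191 (0b10111111)
Final: R0 = 191

191


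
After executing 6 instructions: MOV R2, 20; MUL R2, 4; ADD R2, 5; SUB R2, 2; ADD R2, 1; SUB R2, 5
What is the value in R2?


Register state trace:
  MOV R2, 20  → R2 = 20
  MUL R2, 4  → R2 = 20 * 4 = 80
  ADD R2, 5  → R2 = 80 + 5 = 85
  SUB R2, 2  → R2 = 85 - 2 = 83
  ADD R2, 1  → R2 = 83 + 1 = 84
  SUB R2, 5  → R2 = 84 - 5 = 79
Final: R2 = 79

79


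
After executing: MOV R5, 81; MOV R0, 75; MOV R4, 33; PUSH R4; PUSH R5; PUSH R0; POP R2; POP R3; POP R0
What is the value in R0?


Stack trace (top is rightmost):
  MOV R5, 81  → R5 = 81
  MOV R0, 75  → R0 = 75
  MOV R4, 33  → R4 = 33
  PUSH R4  → stack: [33]
  PUSH R5  → stack: [33, 81]
  PUSH R0  → stack: [33, 81, 75]
  POP R2  → R2 = 75, stack: [33, 81]
  POP R3  → R3 = 81, stack: [33]
  POP R0  → R0 = 33, stack: []
Final: R0 = 33

33


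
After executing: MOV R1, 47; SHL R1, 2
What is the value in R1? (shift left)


Register state trace:
  MOV R1, 47  → R1 = 47
  SHL R1, 2  → R1 = 47 << 2 = 47 * 2^2 = 188
Final: R1 = 188

188


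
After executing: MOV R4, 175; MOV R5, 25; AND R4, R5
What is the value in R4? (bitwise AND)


Register state trace:
  MOV R4, 175  → R4 = 175 (0b10101111)
  MOV R5, 25  → R5 = 25 (0b00011001)
  AND R4, R5  → R4 = 175 AND 25 = 9 (0b00001001)
Final: R4 = 9

9


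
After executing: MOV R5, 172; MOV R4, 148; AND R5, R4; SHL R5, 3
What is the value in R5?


Register state trace:
  MOV R5, 172  → R5 = 172 (0b10101100)
  MOV R4, 148  → R4 = 148 (0b10010100)
  AND R5, R4  → R5 = 172 AND 148 = 132 (0b10000100)
  SHL R5, 3  → R5 = 132 << 3 = 1056
Final: R5 = 1056

1056


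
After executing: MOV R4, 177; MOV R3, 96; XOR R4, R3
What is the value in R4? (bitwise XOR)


Register state trace:
  MOV R4, 177  → R4 = 177 (0b10110001)
  MOV R3, 96  → R3 = 96 (0b01100000)
  XOR R4, R3  → R4 = 177 XOR 96 = 209 (0b11010001)
Final: R4 = 209

209


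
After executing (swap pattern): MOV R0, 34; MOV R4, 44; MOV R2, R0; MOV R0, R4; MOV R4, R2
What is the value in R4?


Register state trace (swap pattern):
  MOV R0, 34  → R0 = 34
  MOV R4, 44  → R4 = 44
  MOV R2, R0  → R2 = 34  (save R0)
  MOV R0, R4  → R0 = 44  (R0 gets R4's value)
  MOV R4, R2  → R4 = 34  (R4 gets saved value)
Final: R4 = 34

34


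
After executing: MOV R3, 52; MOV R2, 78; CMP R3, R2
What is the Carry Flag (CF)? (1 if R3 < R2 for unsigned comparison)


Register state trace:
  MOV R3, 52  → R3 = 52
  MOV R2, 78  → R2 = 78
  CMP R3, R2  → unsigned 52 - 78: borrow occurs
  52 < 78, so CF = 1
CF = 1

1


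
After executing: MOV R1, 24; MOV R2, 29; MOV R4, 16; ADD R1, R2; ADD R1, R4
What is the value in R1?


Register state trace:
  MOV R1, 24  → R1 = 24
  MOV R2, 29  → R2 = 29
  MOV R4, 16  → R4 = 16
  ADD R1, R2  → R1 = 24 + 29 = 53
  ADD R1, R4  → R1 = 53 + 16 = 69
Final: R1 = 69

69


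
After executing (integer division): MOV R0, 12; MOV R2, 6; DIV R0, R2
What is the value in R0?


Register state trace:
  MOV R0, 12  → R0 = 12
  MOV R2, 6  → R2 = 6
  DIV R0, R2  → R0 = 12 // 6 = 2
Final: R0 = 2

2


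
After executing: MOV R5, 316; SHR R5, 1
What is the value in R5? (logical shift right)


Register state trace:
  MOV R5, 316  → R5 = 316
  SHR R5, 1  → R5 = 316 >> 1 = 316 // 2^1 = 158
Final: R5 = 158

158


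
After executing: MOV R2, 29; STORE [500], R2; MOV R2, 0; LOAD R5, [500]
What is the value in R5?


Register and memory trace:
  MOV R2, 29  → R2 = 29
  STORE [500], R2  → mem[500] = 29
  MOV R2, 0  → R2 = 0
  LOAD R5, [500]  → R5 = mem[500] = 29
Final: R5 = 29

29


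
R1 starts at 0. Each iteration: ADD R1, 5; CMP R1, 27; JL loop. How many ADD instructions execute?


Loop trace (R1 starts at 0, target 27, step 5):
  ADD #1: R1 = 0 + 5 = 5  → 5 < 27, loop
  ADD #2: R1 = 5 + 5 = 10  → 10 < 27, loop
  ADD #3: R1 = 10 + 5 = 15  → 15 < 27, loop
  ADD #4: R1 = 15 + 5 = 20  → 20 < 27, loop
  ADD #5: R1 = 20 + 5 = 25  → 25 < 27, loop
  ADD #6: R1 = 25 + 5 = 30  → 30 >= 27, exit
Total ADD instructions: 6

6


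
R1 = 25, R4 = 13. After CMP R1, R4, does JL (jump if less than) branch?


Trace:
  R1 = 25, R4 = 13
  CMP R1, R4  → compares 25 vs 13
  JL checks: is 25 less than 13?
  25 > 13, so condition is false
Branch taken: No

No


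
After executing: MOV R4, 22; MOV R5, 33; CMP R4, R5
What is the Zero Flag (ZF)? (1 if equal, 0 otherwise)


Register state trace:
  MOV R4, 22  → R4 = 22
  MOV R5, 33  → R5 = 33
  CMP R4, R5  → computes 22 - 33 = -11
  Result is nonzero, so values are not equal
ZF = 0

0


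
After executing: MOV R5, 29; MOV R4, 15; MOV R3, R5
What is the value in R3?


Register state trace:
  MOV R5, 29  → R5 = 29
  MOV R4, 15  → R4 = 15
  MOV R3, R5  → R3 = 29
Final: R3 = 29

29


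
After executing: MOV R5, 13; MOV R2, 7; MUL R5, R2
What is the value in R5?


Register state trace:
  MOV R5, 13  → R5 = 13
  MOV R2, 7  → R2 = 7
  MUL R5, R2  → R5 = 13 * 7 = 91
Final: R5 = 91

91


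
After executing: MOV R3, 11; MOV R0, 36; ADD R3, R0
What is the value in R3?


Register state trace:
  MOV R3, 11  → R3 = 11
  MOV R0, 36  → R0 = 36
  ADD R3, R0  → R3 = 11 + 36 = 47
Final: R3 = 47

47


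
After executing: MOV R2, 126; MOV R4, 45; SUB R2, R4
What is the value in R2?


Register state trace:
  MOV R2, 126  → R2 = 126
  MOV R4, 45  → R4 = 45
  SUB R2, R4  → R2 = 126 - 45 = 81
Final: R2 = 81

81


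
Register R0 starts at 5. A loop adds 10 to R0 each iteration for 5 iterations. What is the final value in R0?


Starting value: R0 = 5
  Iter 1: R0 = 5 + 10 = 15
  Iter 2: R0 = 15 + 10 = 25
  Iter 3: R0 = 25 + 10 = 35
  Iter 4: R0 = 35 + 10 = 45
  Iter 5: R0 = 45 + 10 = 55
Final: R0 = 55

55


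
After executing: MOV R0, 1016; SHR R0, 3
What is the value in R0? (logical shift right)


Register state trace:
  MOV R0, 1016  → R0 = 1016
  SHR R0, 3  → R0 = 1016 >> 3 = 1016 // 2^3 = 127
Final: R0 = 127

127


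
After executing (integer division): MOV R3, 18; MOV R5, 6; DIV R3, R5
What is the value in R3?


Register state trace:
  MOV R3, 18  → R3 = 18
  MOV R5, 6  → R5 = 6
  DIV R3, R5  → R3 = 18 // 6 = 3
Final: R3 = 3

3


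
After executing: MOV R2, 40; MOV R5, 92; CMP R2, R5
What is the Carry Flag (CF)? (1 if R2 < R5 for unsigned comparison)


Register state trace:
  MOV R2, 40  → R2 = 40
  MOV R5, 92  → R5 = 92
  CMP R2, R5  → unsigned 40 - 92: borrow occurs
  40 < 92, so CF = 1
CF = 1

1


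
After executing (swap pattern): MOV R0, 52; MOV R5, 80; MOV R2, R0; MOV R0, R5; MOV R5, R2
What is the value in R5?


Register state trace (swap pattern):
  MOV R0, 52  → R0 = 52
  MOV R5, 80  → R5 = 80
  MOV R2, R0  → R2 = 52  (save R0)
  MOV R0, R5  → R0 = 80  (R0 gets R5's value)
  MOV R5, R2  → R5 = 52  (R5 gets saved value)
Final: R5 = 52

52


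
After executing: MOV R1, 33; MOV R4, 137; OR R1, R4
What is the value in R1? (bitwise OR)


Register state trace:
  MOV R1, 33  → R1 = 33 (0b00100001)
  MOV R4, 137  → R4 = 137 (0b10001001)
  OR R1, R4   → R1 = 33 OR 137 = 169 (0b10101001)
Final: R1 = 169

169


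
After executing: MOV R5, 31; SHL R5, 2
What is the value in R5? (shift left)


Register state trace:
  MOV R5, 31  → R5 = 31
  SHL R5, 2  → R5 = 31 << 2 = 31 * 2^2 = 124
Final: R5 = 124

124


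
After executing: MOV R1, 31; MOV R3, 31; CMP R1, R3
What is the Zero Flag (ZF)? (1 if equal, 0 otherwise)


Register state trace:
  MOV R1, 31  → R1 = 31
  MOV R3, 31  → R3 = 31
  CMP R1, R3  → computes 31 - 31 = 0
  Result is zero, so values are equal
ZF = 1

1


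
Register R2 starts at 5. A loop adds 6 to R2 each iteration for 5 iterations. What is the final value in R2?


Starting value: R2 = 5
  Iter 1: R2 = 5 + 6 = 11
  Iter 2: R2 = 11 + 6 = 17
  Iter 3: R2 = 17 + 6 = 23
  Iter 4: R2 = 23 + 6 = 29
  Iter 5: R2 = 29 + 6 = 35
Final: R2 = 35

35


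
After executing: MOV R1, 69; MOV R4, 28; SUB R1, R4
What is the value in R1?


Register state trace:
  MOV R1, 69  → R1 = 69
  MOV R4, 28  → R4 = 28
  SUB R1, R4  → R1 = 69 - 28 = 41
Final: R1 = 41

41


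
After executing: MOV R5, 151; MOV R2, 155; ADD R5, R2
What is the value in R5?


Register state trace:
  MOV R5, 151  → R5 = 151
  MOV R2, 155  → R2 = 155
  ADD R5, R2  → R5 = 151 + 155 = 306
Final: R5 = 306

306


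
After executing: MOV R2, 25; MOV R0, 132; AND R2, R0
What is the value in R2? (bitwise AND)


Register state trace:
  MOV R2, 25  → R2 = 25 (0b00011001)
  MOV R0, 132  → R0 = 132 (0b10000100)
  AND R2, R0  → R2 = 25 AND 132 = 0 (0b00000000)
Final: R2 = 0

0


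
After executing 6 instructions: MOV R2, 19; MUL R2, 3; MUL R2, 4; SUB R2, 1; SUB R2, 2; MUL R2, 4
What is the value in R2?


Register state trace:
  MOV R2, 19  → R2 = 19
  MUL R2, 3  → R2 = 19 * 3 = 57
  MUL R2, 4  → R2 = 57 * 4 = 228
  SUB R2, 1  → R2 = 228 - 1 = 227
  SUB R2, 2  → R2 = 227 - 2 = 225
  MUL R2, 4  → R2 = 225 * 4 = 900
Final: R2 = 900

900


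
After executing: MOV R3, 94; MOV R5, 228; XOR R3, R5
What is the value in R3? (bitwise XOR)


Register state trace:
  MOV R3, 94  → R3 = 94 (0b01011110)
  MOV R5, 228  → R5 = 228 (0b11100100)
  XOR R3, R5  → R3 = 94 XOR 228 = 186 (0b10111010)
Final: R3 = 186

186


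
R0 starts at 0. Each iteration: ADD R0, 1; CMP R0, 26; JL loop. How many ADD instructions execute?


Loop trace (R0 starts at 0, target 26, step 1):
  ADD #1: R0 = 0 + 1 = 1  → 1 < 26, loop
  ADD #2: R0 = 1 + 1 = 2  → 2 < 26, loop
  ADD #3: R0 = 2 + 1 = 3  → 3 < 26, loop
  ADD #4: R0 = 3 + 1 = 4  → 4 < 26, loop
  ADD #5: R0 = 4 + 1 = 5  → 5 < 26, loop
  ADD #6: R0 = 5 + 1 = 6  → 6 < 26, loop
  ADD #7: R0 = 6 + 1 = 7  → 7 < 26, loop
  ADD #8: R0 = 7 + 1 = 8  → 8 < 26, loop
  ADD #9: R0 = 8 + 1 = 9  → 9 < 26, loop
  ADD #10: R0 = 9 + 1 = 10  → 10 < 26, loop
  ADD #11: R0 = 10 + 1 = 11  → 11 < 26, loop
  ADD #12: R0 = 11 + 1 = 12  → 12 < 26, loop
  ADD #13: R0 = 12 + 1 = 13  → 13 < 26, loop
  ADD #14: R0 = 13 + 1 = 14  → 14 < 26, loop
  ADD #15: R0 = 14 + 1 = 15  → 15 < 26, loop
  ADD #16: R0 = 15 + 1 = 16  → 16 < 26, loop
  ADD #17: R0 = 16 + 1 = 17  → 17 < 26, loop
  ADD #18: R0 = 17 + 1 = 18  → 18 < 26, loop
  ADD #19: R0 = 18 + 1 = 19  → 19 < 26, loop
  ADD #20: R0 = 19 + 1 = 20  → 20 < 26, loop
  ADD #21: R0 = 20 + 1 = 21  → 21 < 26, loop
  ADD #22: R0 = 21 + 1 = 22  → 22 < 26, loop
  ADD #23: R0 = 22 + 1 = 23  → 23 < 26, loop
  ADD #24: R0 = 23 + 1 = 24  → 24 < 26, loop
  ADD #25: R0 = 24 + 1 = 25  → 25 < 26, loop
  ADD #26: R0 = 25 + 1 = 26  → 26 >= 26, exit
Total ADD instructions: 26

26


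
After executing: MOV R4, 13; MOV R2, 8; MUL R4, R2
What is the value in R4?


Register state trace:
  MOV R4, 13  → R4 = 13
  MOV R2, 8  → R2 = 8
  MUL R4, R2  → R4 = 13 * 8 = 104
Final: R4 = 104

104


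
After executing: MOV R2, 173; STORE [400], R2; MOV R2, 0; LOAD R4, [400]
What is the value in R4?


Register and memory trace:
  MOV R2, 173  → R2 = 173
  STORE [400], R2  → mem[400] = 173
  MOV R2, 0  → R2 = 0
  LOAD R4, [400]  → R4 = mem[400] = 173
Final: R4 = 173

173


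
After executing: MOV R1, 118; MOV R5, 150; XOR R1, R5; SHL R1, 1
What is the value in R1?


Register state trace:
  MOV R1, 118  → R1 = 118 (0b01110110)
  MOV R5, 150  → R5 = 150 (0b10010110)
  XOR R1, R5  → R1 = 118 XOR 150 = 224 (0b11100000)
  SHL R1, 1  → R1 = 224 << 1 = 448
Final: R1 = 448

448


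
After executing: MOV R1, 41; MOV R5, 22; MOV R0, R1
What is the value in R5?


Register state trace:
  MOV R1, 41  → R1 = 41
  MOV R5, 22  → R5 = 22
  MOV R0, R1  → R0 = 41
Final: R5 = 22

22


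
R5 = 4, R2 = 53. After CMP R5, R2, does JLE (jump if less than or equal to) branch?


Trace:
  R5 = 4, R2 = 53
  CMP R5, R2  → compares 4 vs 53
  JLE checks: is 4 less than or equal to 53?
  4 < 53, so condition is true
Branch taken: Yes

Yes


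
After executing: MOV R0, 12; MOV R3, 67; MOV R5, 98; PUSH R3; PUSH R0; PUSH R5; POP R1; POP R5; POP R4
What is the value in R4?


Stack trace (top is rightmost):
  MOV R0, 12  → R0 = 12
  MOV R3, 67  → R3 = 67
  MOV R5, 98  → R5 = 98
  PUSH R3  → stack: [67]
  PUSH R0  → stack: [67, 12]
  PUSH R5  → stack: [67, 12, 98]
  POP R1  → R1 = 98, stack: [67, 12]
  POP R5  → R5 = 12, stack: [67]
  POP R4  → R4 = 67, stack: []
Final: R4 = 67

67


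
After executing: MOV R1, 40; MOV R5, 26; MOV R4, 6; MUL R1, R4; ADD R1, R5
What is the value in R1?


Register state trace:
  MOV R1, 40  → R1 = 40
  MOV R5, 26  → R5 = 26
  MOV R4, 6  → R4 = 6
  MUL R1, R4  → R1 = 40 * 6 = 240
  ADD R1, R5  → R1 = 240 + 26 = 266
Final: R1 = 266

266


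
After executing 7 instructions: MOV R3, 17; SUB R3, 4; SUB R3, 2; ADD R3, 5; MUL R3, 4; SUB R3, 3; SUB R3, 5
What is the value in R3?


Register state trace:
  MOV R3, 17  → R3 = 17
  SUB R3, 4  → R3 = 17 - 4 = 13
  SUB R3, 2  → R3 = 13 - 2 = 11
  ADD R3, 5  → R3 = 11 + 5 = 16
  MUL R3, 4  → R3 = 16 * 4 = 64
  SUB R3, 3  → R3 = 64 - 3 = 61
  SUB R3, 5  → R3 = 61 - 5 = 56
Final: R3 = 56

56


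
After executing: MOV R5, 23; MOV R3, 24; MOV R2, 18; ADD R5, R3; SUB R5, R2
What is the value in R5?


Register state trace:
  MOV R5, 23  → R5 = 23
  MOV R3, 24  → R3 = 24
  MOV R2, 18  → R2 = 18
  ADD R5, R3  → R5 = 23 + 24 = 47
  SUB R5, R2  → R5 = 47 - 18 = 29
Final: R5 = 29

29


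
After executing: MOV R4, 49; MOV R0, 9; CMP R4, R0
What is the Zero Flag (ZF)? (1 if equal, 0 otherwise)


Register state trace:
  MOV R4, 49  → R4 = 49
  MOV R0, 9  → R0 = 9
  CMP R4, R0  → computes 49 - 9 = 40
  Result is nonzero, so values are not equal
ZF = 0

0


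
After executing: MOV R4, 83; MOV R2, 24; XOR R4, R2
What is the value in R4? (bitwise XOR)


Register state trace:
  MOV R4, 83  → R4 = 83 (0b01010011)
  MOV R2, 24  → R2 = 24 (0b00011000)
  XOR R4, R2  → R4 = 83 XOR 24 = 75 (0b01001011)
Final: R4 = 75

75
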